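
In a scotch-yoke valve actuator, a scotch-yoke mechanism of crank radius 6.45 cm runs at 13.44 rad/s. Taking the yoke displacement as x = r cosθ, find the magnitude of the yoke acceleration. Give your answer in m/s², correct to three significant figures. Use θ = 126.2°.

ω = 13.44 rad/s
x = r cosθ ⇒ ẍ = −rω² cosθ (ω constant).
|a| = rω²|cosθ| = 0.0645·(13.44)²·|cos 126.2°| = 6.8811 m/s².

6.88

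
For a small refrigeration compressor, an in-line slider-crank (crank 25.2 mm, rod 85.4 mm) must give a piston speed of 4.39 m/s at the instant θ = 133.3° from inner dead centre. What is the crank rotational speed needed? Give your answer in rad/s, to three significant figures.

302

For an in-line slider-crank, |v_piston| = rω|sinθ|·[1 + r cosθ/√(L² − r² sin²θ)].
With r = 0.0252 m, L = 0.0854 m, θ = 133.3°: the bracketed kinematic factor |dx/dθ| = 0.01454 m.
ω = v/|dx/dθ| = 4.39/0.01454 = 301.93 rad/s.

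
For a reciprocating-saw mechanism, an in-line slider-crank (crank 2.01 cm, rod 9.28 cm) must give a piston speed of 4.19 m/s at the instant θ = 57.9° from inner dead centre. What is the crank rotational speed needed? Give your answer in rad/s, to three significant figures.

220

For an in-line slider-crank, |v_piston| = rω|sinθ|·[1 + r cosθ/√(L² − r² sin²θ)].
With r = 0.0201 m, L = 0.0928 m, θ = 57.9°: the bracketed kinematic factor |dx/dθ| = 0.019021 m.
ω = v/|dx/dθ| = 4.19/0.019021 = 220.29 rad/s.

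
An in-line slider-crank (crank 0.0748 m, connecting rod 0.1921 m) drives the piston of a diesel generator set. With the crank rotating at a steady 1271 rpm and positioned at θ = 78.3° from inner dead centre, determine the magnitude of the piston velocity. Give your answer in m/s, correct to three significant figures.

10.6

ω = 2π·1271/60 = 133.1 rad/s
For an in-line slider-crank, x = r cosθ + √(L² − r² sin²θ), so v = −rω sinθ·[1 + r cosθ/√(L² − r² sin²θ)].
With r = 0.0748 m, L = 0.1921 m, θ = 78.3°: √(L² − r² sin²θ) = 0.17759 m.
v = −0.0748·133.1·0.97922·[1 + 0.0748·0.20279/0.17759] = -10.582 m/s.
|v| = 10.582 m/s.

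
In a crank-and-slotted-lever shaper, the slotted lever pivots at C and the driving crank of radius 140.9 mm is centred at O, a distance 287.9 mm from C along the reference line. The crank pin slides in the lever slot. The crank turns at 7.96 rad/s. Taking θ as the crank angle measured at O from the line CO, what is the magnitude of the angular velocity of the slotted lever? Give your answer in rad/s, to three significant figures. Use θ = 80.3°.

1.82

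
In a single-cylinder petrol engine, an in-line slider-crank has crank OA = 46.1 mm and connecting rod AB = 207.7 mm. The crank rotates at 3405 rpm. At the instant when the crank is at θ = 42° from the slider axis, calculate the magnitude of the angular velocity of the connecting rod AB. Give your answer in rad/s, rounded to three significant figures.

59.5

ω = 356.6 rad/s (converted from 3405 rpm).
The rod makes angle φ with the slider axis where L sinφ = r sinθ; differentiating, L cosφ·φ̇ = r ω cosθ.
L cosφ = √(L² − r² sin²θ) = 0.2054 m.
|ω_rod| = r ω |cosθ| / √(L² − r² sin²θ) = 0.0461·356.6·0.74314/0.2054 = 59.474 rad/s.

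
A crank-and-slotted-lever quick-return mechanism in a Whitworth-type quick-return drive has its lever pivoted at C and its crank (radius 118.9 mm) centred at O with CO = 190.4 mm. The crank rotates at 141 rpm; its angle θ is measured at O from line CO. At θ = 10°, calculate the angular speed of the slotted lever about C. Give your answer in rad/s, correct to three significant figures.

5.66

ω = 14.77 rad/s (from 141 rpm).
Crank pin A relative to C: A = (d + r cosθ, r sinθ); lever angle φ = atan2(r sinθ, d + r cosθ).
Differentiating tanφ: φ̇ = rω(d cosθ + r)/(d² + r² + 2dr cosθ).
d² + r² + 2dr cosθ = |CA|² = 0.0949786 m²;  d cosθ + r = +0.30641 m.
|ω_lever| = |0.1189·14.77·+0.30641| / 0.0949786 = 5.6637 rad/s.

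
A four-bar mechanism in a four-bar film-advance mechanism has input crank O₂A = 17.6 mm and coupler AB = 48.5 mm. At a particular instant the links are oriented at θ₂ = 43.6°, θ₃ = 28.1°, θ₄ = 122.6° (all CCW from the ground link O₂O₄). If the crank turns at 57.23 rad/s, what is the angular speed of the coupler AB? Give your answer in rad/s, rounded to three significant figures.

20.4

ω₂ = 57.23 rad/s
Differentiating the loop-closure r₂e^{iθ₂}+r₃e^{iθ₃}=r₁+r₄e^{iθ₄} gives r₂ω₂e^{iθ₂}+r₃ω₃e^{iθ₃}=r₄ω₄e^{iθ₄}.
Eliminating the other unknown: ω₃ = r₂ω₂ sin(θ₄−θ₂) / [r₃ sin(θ₃−θ₄)].
Numerator sine = +0.98163; denominator sine = -0.99692.
Result = 0.0176·57.23·(+0.98163) / (0.0485·(-0.99692)) = -20.449 rad/s; magnitude 20.449 rad/s.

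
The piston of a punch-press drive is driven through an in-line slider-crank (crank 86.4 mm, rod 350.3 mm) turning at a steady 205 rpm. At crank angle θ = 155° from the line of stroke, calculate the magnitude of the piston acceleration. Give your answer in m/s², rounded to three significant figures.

ω = 2π·205/60 = 21.47 rad/s
x(θ) = r cosθ + √(L² − r² sin²θ); with ω constant, a = ω²·d²x/dθ².
d²x/dθ² = −r cosθ − r²(cos2θ)/√u − r⁴ sin²2θ/(4u^{3/2}),  u = L² − r² sin²θ = 0.121377 m².
Substituting r = 0.0864 m, L = 0.3503 m, θ = 155°: d²x/dθ² = +0.064339 m.
a = ω²·d²x/dθ² = (21.47)²·(+0.064339) = +29.651 m/s²;  |a| = 29.651 m/s².

29.7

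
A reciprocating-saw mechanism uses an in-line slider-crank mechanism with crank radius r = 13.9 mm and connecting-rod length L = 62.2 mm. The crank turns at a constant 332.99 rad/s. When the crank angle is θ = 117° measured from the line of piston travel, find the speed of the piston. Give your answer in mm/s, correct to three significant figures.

3700

ω = 333 rad/s
For an in-line slider-crank, x = r cosθ + √(L² − r² sin²θ), so v = −rω sinθ·[1 + r cosθ/√(L² − r² sin²θ)].
With r = 0.0139 m, L = 0.0622 m, θ = 117°: √(L² − r² sin²θ) = 0.060955 m.
v = −0.0139·333·0.89101·[1 + 0.0139·-0.45399/0.060955] = -3.6971 m/s.
|v| = 3.6971 m/s = 3697.1 mm/s.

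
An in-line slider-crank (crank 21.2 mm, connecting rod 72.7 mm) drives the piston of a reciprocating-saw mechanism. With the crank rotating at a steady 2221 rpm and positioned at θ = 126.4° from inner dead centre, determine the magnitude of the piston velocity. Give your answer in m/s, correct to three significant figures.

3.26

ω = 2π·2221/60 = 232.6 rad/s
For an in-line slider-crank, x = r cosθ + √(L² − r² sin²θ), so v = −rω sinθ·[1 + r cosθ/√(L² − r² sin²θ)].
With r = 0.0212 m, L = 0.0727 m, θ = 126.4°: √(L² − r² sin²θ) = 0.070669 m.
v = −0.0212·232.6·0.80489·[1 + 0.0212·-0.59342/0.070669] = -3.2622 m/s.
|v| = 3.2622 m/s.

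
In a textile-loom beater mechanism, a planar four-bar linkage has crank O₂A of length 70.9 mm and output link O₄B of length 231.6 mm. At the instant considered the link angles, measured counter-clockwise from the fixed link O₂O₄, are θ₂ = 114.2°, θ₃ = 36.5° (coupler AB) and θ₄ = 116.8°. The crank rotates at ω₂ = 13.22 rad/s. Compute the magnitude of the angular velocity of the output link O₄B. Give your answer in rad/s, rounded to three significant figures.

ω₂ = 13.22 rad/s
Differentiating the loop-closure r₂e^{iθ₂}+r₃e^{iθ₃}=r₁+r₄e^{iθ₄} gives r₂ω₂e^{iθ₂}+r₃ω₃e^{iθ₃}=r₄ω₄e^{iθ₄}.
Eliminating the other unknown: ω₄ = r₂ω₂ sin(θ₂−θ₃) / [r₄ sin(θ₄−θ₃)].
Numerator sine = +0.97705; denominator sine = +0.98570.
Result = 0.0709·13.22·(+0.97705) / (0.2316·(+0.98570)) = +4.0115 rad/s; magnitude 4.0115 rad/s.

4.01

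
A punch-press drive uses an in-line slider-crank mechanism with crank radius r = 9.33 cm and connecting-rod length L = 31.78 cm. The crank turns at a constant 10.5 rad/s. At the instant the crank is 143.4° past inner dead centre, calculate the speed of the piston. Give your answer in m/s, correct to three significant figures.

ω = 10.5 rad/s
For an in-line slider-crank, x = r cosθ + √(L² − r² sin²θ), so v = −rω sinθ·[1 + r cosθ/√(L² − r² sin²θ)].
With r = 0.0933 m, L = 0.3178 m, θ = 143.4°: √(L² − r² sin²θ) = 0.31289 m.
v = −0.0933·10.5·0.59622·[1 + 0.0933·-0.80282/0.31289] = -0.44427 m/s.
|v| = 0.44427 m/s.

0.444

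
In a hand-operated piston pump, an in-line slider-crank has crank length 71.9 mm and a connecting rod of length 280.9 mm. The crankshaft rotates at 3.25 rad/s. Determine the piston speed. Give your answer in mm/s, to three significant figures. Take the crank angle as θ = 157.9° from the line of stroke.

67.0

ω = 3.25 rad/s
For an in-line slider-crank, x = r cosθ + √(L² − r² sin²θ), so v = −rω sinθ·[1 + r cosθ/√(L² − r² sin²θ)].
With r = 0.0719 m, L = 0.2809 m, θ = 157.9°: √(L² − r² sin²θ) = 0.27959 m.
v = −0.0719·3.25·0.37622·[1 + 0.0719·-0.92653/0.27959] = -0.066967 m/s.
|v| = 0.066967 m/s = 66.967 mm/s.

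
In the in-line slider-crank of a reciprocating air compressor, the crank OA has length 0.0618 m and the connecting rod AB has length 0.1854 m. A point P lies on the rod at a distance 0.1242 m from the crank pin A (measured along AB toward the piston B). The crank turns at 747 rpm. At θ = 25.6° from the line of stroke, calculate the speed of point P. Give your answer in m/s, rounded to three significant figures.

2.90

ω = 78.23 rad/s.  Crank-pin speed |V_A| = rω = 4.8343 m/s, perpendicular to OA.
Rod angle: sinφ = −(r/L) sinθ ⇒ φ = -8.281°; ω_rod = −rω cosθ/√(L²−r²sin²θ) = -23.763 rad/s.
V_P = V_A + ω_rod × AP, with AP = 0.1242 m along the rod.
Components: V_Px = −rω sinθ − a·ω_rod·sinφ = -2.5139 m/s;  V_Py = rω cosθ + a·ω_rod·cosφ = +1.4391 m/s.
|V_P| = √(V_Px² + V_Py²) = 2.8967 m/s.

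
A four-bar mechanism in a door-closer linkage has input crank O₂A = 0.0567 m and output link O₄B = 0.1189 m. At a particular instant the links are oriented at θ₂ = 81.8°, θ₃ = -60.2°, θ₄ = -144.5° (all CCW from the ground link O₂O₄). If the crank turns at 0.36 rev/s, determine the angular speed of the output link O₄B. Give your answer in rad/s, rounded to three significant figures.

0.667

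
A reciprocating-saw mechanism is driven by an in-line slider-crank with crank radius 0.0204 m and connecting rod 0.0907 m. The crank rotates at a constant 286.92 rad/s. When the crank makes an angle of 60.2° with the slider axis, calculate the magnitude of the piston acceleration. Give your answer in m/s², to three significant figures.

643

ω = 286.9 rad/s
x(θ) = r cosθ + √(L² − r² sin²θ); with ω constant, a = ω²·d²x/dθ².
d²x/dθ² = −r cosθ − r²(cos2θ)/√u − r⁴ sin²2θ/(4u^{3/2}),  u = L² − r² sin²θ = 0.00791311 m².
Substituting r = 0.0204 m, L = 0.0907 m, θ = 60.2°: d²x/dθ² = -0.0078167 m.
a = ω²·d²x/dθ² = (286.9)²·(-0.0078167) = -643.49 m/s²;  |a| = 643.49 m/s².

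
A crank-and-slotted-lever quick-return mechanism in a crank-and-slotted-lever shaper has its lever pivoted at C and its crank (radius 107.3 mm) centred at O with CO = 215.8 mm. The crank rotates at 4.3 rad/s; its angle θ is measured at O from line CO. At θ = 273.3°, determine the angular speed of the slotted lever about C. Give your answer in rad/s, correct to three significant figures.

ω = 4.3 rad/s
Crank pin A relative to C: A = (d + r cosθ, r sinθ); lever angle φ = atan2(r sinθ, d + r cosθ).
Differentiating tanφ: φ̇ = rω(d cosθ + r)/(d² + r² + 2dr cosθ).
d² + r² + 2dr cosθ = |CA|² = 0.0607488 m²;  d cosθ + r = +0.11972 m.
|ω_lever| = |0.1073·4.3·+0.11972| / 0.0607488 = 0.9093 rad/s.

0.909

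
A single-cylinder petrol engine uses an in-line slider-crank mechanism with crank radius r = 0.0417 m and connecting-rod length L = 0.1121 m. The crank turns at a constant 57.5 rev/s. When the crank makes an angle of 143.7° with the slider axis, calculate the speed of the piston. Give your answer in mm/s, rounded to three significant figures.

ω = 2π·57.5 = 361.3 rad/s
For an in-line slider-crank, x = r cosθ + √(L² − r² sin²θ), so v = −rω sinθ·[1 + r cosθ/√(L² − r² sin²θ)].
With r = 0.0417 m, L = 0.1121 m, θ = 143.7°: √(L² − r² sin²θ) = 0.10935 m.
v = −0.0417·361.3·0.59201·[1 + 0.0417·-0.80593/0.10935] = -6.1778 m/s.
|v| = 6.1778 m/s = 6177.8 mm/s.

6180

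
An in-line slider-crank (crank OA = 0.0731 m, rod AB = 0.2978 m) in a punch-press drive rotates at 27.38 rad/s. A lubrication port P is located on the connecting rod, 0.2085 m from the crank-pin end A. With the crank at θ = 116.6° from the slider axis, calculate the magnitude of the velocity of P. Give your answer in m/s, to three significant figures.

ω = 27.38 rad/s.  Crank-pin speed |V_A| = rω = 2.0015 m/s, perpendicular to OA.
Rod angle: sinφ = −(r/L) sinθ ⇒ φ = -12.679°; ω_rod = −rω cosθ/√(L²−r²sin²θ) = +3.0845 rad/s.
V_P = V_A + ω_rod × AP, with AP = 0.2085 m along the rod.
Components: V_Px = −rω sinθ − a·ω_rod·sinφ = -1.6485 m/s;  V_Py = rω cosθ + a·ω_rod·cosφ = -0.26873 m/s.
|V_P| = √(V_Px² + V_Py²) = 1.6702 m/s.

1.67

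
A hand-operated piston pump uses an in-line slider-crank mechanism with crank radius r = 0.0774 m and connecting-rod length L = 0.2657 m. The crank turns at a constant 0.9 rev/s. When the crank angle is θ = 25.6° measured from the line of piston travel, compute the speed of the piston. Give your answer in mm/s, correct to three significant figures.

239

ω = 2π·0.9 = 5.655 rad/s
For an in-line slider-crank, x = r cosθ + √(L² − r² sin²θ), so v = −rω sinθ·[1 + r cosθ/√(L² − r² sin²θ)].
With r = 0.0774 m, L = 0.2657 m, θ = 25.6°: √(L² − r² sin²θ) = 0.26359 m.
v = −0.0774·5.655·0.43209·[1 + 0.0774·0.90183/0.26359] = -0.2392 m/s.
|v| = 0.2392 m/s = 239.2 mm/s.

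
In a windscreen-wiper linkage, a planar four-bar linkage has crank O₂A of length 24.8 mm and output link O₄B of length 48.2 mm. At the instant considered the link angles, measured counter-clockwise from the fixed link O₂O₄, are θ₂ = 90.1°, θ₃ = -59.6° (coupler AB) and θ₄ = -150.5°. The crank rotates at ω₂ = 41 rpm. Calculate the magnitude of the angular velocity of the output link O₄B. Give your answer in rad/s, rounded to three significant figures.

1.11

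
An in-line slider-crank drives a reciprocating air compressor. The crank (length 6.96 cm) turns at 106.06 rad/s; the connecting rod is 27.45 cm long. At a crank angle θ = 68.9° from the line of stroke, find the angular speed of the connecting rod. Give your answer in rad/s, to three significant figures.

9.96

ω = 106.1 rad/s
The rod makes angle φ with the slider axis where L sinφ = r sinθ; differentiating, L cosφ·φ̇ = r ω cosθ.
L cosφ = √(L² − r² sin²θ) = 0.26671 m.
|ω_rod| = r ω |cosθ| / √(L² − r² sin²θ) = 0.0696·106.1·0.36000/0.26671 = 9.9637 rad/s.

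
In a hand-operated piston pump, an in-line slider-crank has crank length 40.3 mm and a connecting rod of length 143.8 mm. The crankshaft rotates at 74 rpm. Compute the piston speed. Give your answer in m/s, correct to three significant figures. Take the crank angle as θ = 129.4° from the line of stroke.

0.197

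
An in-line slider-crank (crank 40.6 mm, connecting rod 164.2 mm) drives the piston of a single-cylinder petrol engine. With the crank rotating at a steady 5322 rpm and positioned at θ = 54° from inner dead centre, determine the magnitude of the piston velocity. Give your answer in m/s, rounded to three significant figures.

21.0

ω = 2π·5322/60 = 557.3 rad/s
For an in-line slider-crank, x = r cosθ + √(L² − r² sin²θ), so v = −rω sinθ·[1 + r cosθ/√(L² − r² sin²θ)].
With r = 0.0406 m, L = 0.1642 m, θ = 54°: √(L² − r² sin²θ) = 0.16088 m.
v = −0.0406·557.3·0.80902·[1 + 0.0406·0.58779/0.16088] = -21.021 m/s.
|v| = 21.021 m/s.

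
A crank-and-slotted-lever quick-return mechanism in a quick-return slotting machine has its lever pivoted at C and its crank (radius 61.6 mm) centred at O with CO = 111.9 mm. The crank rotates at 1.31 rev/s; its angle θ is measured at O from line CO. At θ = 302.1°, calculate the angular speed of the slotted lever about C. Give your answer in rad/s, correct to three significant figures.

2.60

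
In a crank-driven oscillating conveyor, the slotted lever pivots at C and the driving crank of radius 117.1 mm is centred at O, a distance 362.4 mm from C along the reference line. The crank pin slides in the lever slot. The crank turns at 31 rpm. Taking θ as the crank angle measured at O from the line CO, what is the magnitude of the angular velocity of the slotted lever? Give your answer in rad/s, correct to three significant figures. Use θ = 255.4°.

ω = 3.246 rad/s (from 31 rpm).
Crank pin A relative to C: A = (d + r cosθ, r sinθ); lever angle φ = atan2(r sinθ, d + r cosθ).
Differentiating tanφ: φ̇ = rω(d cosθ + r)/(d² + r² + 2dr cosθ).
d² + r² + 2dr cosθ = |CA|² = 0.123652 m²;  d cosθ + r = +0.02575 m.
|ω_lever| = |0.1171·3.246·+0.02575| / 0.123652 = 0.079163 rad/s.

0.0792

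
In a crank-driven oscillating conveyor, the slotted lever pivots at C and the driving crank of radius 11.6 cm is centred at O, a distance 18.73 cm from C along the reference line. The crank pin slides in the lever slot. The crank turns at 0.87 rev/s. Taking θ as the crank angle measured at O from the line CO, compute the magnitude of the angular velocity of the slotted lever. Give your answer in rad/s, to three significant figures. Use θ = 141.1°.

1.28

ω = 5.466 rad/s (from 0.87 rev/s).
Crank pin A relative to C: A = (d + r cosθ, r sinθ); lever angle φ = atan2(r sinθ, d + r cosθ).
Differentiating tanφ: φ̇ = rω(d cosθ + r)/(d² + r² + 2dr cosθ).
d² + r² + 2dr cosθ = |CA|² = 0.0147198 m²;  d cosθ + r = -0.029765 m.
|ω_lever| = |0.116·5.466·-0.029765| / 0.0147198 = 1.2822 rad/s.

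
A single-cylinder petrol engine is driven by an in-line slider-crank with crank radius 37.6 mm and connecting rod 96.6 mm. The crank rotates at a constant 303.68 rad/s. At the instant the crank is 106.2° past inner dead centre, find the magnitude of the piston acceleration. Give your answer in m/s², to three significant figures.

2180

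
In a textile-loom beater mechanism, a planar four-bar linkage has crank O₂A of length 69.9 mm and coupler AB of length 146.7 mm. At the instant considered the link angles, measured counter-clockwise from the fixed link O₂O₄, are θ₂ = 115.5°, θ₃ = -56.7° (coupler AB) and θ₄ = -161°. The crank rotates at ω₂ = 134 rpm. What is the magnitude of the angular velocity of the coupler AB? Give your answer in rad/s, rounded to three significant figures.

6.86

ω₂ = 14.03 rad/s (from 134 rpm).
Differentiating the loop-closure r₂e^{iθ₂}+r₃e^{iθ₃}=r₁+r₄e^{iθ₄} gives r₂ω₂e^{iθ₂}+r₃ω₃e^{iθ₃}=r₄ω₄e^{iθ₄}.
Eliminating the other unknown: ω₃ = r₂ω₂ sin(θ₄−θ₂) / [r₃ sin(θ₃−θ₄)].
Numerator sine = +0.99357; denominator sine = +0.96902.
Result = 0.0699·14.03·(+0.99357) / (0.1467·(+0.96902)) = +6.8557 rad/s; magnitude 6.8557 rad/s.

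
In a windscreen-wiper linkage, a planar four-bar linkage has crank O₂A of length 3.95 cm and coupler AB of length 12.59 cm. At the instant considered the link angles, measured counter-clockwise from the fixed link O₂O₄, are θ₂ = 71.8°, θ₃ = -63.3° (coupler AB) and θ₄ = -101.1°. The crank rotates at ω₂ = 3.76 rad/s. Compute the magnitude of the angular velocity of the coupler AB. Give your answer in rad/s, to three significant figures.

ω₂ = 3.76 rad/s
Differentiating the loop-closure r₂e^{iθ₂}+r₃e^{iθ₃}=r₁+r₄e^{iθ₄} gives r₂ω₂e^{iθ₂}+r₃ω₃e^{iθ₃}=r₄ω₄e^{iθ₄}.
Eliminating the other unknown: ω₃ = r₂ω₂ sin(θ₄−θ₂) / [r₃ sin(θ₃−θ₄)].
Numerator sine = -0.12360; denominator sine = +0.61291.
Result = 0.0395·3.76·(-0.12360) / (0.1259·(+0.61291)) = -0.2379 rad/s; magnitude 0.2379 rad/s.

0.238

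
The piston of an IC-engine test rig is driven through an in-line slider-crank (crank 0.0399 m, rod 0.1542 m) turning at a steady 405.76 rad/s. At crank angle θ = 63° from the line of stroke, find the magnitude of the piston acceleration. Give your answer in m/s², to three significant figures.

1980

ω = 405.8 rad/s
x(θ) = r cosθ + √(L² − r² sin²θ); with ω constant, a = ω²·d²x/dθ².
d²x/dθ² = −r cosθ − r²(cos2θ)/√u − r⁴ sin²2θ/(4u^{3/2}),  u = L² − r² sin²θ = 0.0225138 m².
Substituting r = 0.0399 m, L = 0.1542 m, θ = 63°: d²x/dθ² = -0.012 m.
a = ω²·d²x/dθ² = (405.8)²·(-0.012) = -1975.8 m/s²;  |a| = 1975.8 m/s².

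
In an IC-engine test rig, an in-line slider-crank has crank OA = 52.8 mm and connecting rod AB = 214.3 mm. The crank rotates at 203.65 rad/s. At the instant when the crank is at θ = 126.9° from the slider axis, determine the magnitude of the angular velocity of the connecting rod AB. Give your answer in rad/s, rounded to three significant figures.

30.7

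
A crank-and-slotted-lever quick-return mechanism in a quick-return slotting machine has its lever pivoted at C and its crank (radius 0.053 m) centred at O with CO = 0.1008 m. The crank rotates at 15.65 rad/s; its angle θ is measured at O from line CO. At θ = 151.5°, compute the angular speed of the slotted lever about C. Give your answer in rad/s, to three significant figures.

ω = 15.65 rad/s
Crank pin A relative to C: A = (d + r cosθ, r sinθ); lever angle φ = atan2(r sinθ, d + r cosθ).
Differentiating tanφ: φ̇ = rω(d cosθ + r)/(d² + r² + 2dr cosθ).
d² + r² + 2dr cosθ = |CA|² = 0.00357965 m²;  d cosθ + r = -0.035585 m.
|ω_lever| = |0.053·15.65·-0.035585| / 0.00357965 = 8.2454 rad/s.

8.25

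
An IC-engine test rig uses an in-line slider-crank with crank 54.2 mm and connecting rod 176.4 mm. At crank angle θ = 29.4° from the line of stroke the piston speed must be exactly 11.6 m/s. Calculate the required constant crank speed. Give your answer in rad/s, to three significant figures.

343

For an in-line slider-crank, |v_piston| = rω|sinθ|·[1 + r cosθ/√(L² − r² sin²θ)].
With r = 0.0542 m, L = 0.1764 m, θ = 29.4°: the bracketed kinematic factor |dx/dθ| = 0.033812 m.
ω = v/|dx/dθ| = 11.6/0.033812 = 343.08 rad/s.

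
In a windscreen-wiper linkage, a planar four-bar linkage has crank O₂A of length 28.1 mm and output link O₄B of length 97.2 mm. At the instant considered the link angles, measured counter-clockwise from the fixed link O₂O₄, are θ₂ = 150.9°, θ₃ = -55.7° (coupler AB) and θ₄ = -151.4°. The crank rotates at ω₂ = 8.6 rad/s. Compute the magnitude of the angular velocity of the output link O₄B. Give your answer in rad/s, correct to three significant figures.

1.12

ω₂ = 8.6 rad/s
Differentiating the loop-closure r₂e^{iθ₂}+r₃e^{iθ₃}=r₁+r₄e^{iθ₄} gives r₂ω₂e^{iθ₂}+r₃ω₃e^{iθ₃}=r₄ω₄e^{iθ₄}.
Eliminating the other unknown: ω₄ = r₂ω₂ sin(θ₂−θ₃) / [r₄ sin(θ₄−θ₃)].
Numerator sine = -0.44776; denominator sine = -0.99506.
Result = 0.0281·8.6·(-0.44776) / (0.0972·(-0.99506)) = +1.1188 rad/s; magnitude 1.1188 rad/s.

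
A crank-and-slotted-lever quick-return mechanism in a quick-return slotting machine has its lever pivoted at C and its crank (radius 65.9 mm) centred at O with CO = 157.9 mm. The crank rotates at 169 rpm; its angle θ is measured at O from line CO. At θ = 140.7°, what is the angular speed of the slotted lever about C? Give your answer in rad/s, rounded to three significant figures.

ω = 17.7 rad/s (from 169 rpm).
Crank pin A relative to C: A = (d + r cosθ, r sinθ); lever angle φ = atan2(r sinθ, d + r cosθ).
Differentiating tanφ: φ̇ = rω(d cosθ + r)/(d² + r² + 2dr cosθ).
d² + r² + 2dr cosθ = |CA|² = 0.0131707 m²;  d cosθ + r = -0.056289 m.
|ω_lever| = |0.0659·17.7·-0.056289| / 0.0131707 = 4.9845 rad/s.

4.98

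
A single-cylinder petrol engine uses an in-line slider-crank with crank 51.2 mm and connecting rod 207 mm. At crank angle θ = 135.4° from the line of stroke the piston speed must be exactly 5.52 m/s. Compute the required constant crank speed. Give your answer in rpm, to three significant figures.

1790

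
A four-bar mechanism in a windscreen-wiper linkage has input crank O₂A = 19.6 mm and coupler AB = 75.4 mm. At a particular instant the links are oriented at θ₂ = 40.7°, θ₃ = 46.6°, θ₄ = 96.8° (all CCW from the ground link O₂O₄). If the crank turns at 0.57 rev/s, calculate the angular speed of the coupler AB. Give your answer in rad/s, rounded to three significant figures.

1.01

ω₂ = 3.581 rad/s (from 0.57 rev/s).
Differentiating the loop-closure r₂e^{iθ₂}+r₃e^{iθ₃}=r₁+r₄e^{iθ₄} gives r₂ω₂e^{iθ₂}+r₃ω₃e^{iθ₃}=r₄ω₄e^{iθ₄}.
Eliminating the other unknown: ω₃ = r₂ω₂ sin(θ₄−θ₂) / [r₃ sin(θ₃−θ₄)].
Numerator sine = +0.83001; denominator sine = -0.76828.
Result = 0.0196·3.581·(+0.83001) / (0.0754·(-0.76828)) = -1.0058 rad/s; magnitude 1.0058 rad/s.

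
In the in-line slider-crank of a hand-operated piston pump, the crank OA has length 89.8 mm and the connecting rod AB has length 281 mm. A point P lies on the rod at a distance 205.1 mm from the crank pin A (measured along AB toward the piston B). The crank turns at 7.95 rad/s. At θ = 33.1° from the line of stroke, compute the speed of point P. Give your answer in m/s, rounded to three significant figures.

ω = 7.95 rad/s.  Crank-pin speed |V_A| = rω = 0.71391 m/s, perpendicular to OA.
Rod angle: sinφ = −(r/L) sinθ ⇒ φ = -10.051°; ω_rod = −rω cosθ/√(L²−r²sin²θ) = -2.1615 rad/s.
V_P = V_A + ω_rod × AP, with AP = 0.2051 m along the rod.
Components: V_Px = −rω sinθ − a·ω_rod·sinφ = -0.46724 m/s;  V_Py = rω cosθ + a·ω_rod·cosφ = +0.16154 m/s.
|V_P| = √(V_Px² + V_Py²) = 0.49437 m/s.

0.494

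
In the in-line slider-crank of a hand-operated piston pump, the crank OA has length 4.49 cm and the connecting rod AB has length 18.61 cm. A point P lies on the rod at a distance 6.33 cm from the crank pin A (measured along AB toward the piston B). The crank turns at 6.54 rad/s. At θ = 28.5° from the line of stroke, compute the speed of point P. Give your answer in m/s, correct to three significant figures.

0.227

ω = 6.54 rad/s.  Crank-pin speed |V_A| = rω = 0.29365 m/s, perpendicular to OA.
Rod angle: sinφ = −(r/L) sinθ ⇒ φ = -6.611°; ω_rod = −rω cosθ/√(L²−r²sin²θ) = -1.396 rad/s.
V_P = V_A + ω_rod × AP, with AP = 0.0633 m along the rod.
Components: V_Px = −rω sinθ − a·ω_rod·sinφ = -0.15029 m/s;  V_Py = rω cosθ + a·ω_rod·cosφ = +0.17028 m/s.
|V_P| = √(V_Px² + V_Py²) = 0.22712 m/s.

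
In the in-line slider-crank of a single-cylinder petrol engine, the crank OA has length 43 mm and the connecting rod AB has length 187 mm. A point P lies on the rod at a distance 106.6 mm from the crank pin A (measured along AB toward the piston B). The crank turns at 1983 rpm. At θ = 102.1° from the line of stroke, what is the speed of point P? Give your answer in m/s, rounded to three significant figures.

8.52

ω = 207.7 rad/s.  Crank-pin speed |V_A| = rω = 8.9293 m/s, perpendicular to OA.
Rod angle: sinφ = −(r/L) sinθ ⇒ φ = -12.993°; ω_rod = −rω cosθ/√(L²−r²sin²θ) = +10.272 rad/s.
V_P = V_A + ω_rod × AP, with AP = 0.1066 m along the rod.
Components: V_Px = −rω sinθ − a·ω_rod·sinφ = -8.4848 m/s;  V_Py = rω cosθ + a·ω_rod·cosφ = -0.80476 m/s.
|V_P| = √(V_Px² + V_Py²) = 8.5228 m/s.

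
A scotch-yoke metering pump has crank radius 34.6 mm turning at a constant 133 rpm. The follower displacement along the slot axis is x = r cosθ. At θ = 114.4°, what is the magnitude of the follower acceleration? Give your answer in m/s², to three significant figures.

2.77

ω = 13.93 rad/s (from 133 rpm).
x = r cosθ ⇒ ẍ = −rω² cosθ (ω constant).
|a| = rω²|cosθ| = 0.0346·(13.93)²·|cos 114.4°| = 2.7727 m/s².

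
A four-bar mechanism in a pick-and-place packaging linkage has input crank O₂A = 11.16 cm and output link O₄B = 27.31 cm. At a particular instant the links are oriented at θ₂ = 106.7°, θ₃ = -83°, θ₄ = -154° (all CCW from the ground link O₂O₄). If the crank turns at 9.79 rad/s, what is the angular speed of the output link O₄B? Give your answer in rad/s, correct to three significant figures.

ω₂ = 9.79 rad/s
Differentiating the loop-closure r₂e^{iθ₂}+r₃e^{iθ₃}=r₁+r₄e^{iθ₄} gives r₂ω₂e^{iθ₂}+r₃ω₃e^{iθ₃}=r₄ω₄e^{iθ₄}.
Eliminating the other unknown: ω₄ = r₂ω₂ sin(θ₂−θ₃) / [r₄ sin(θ₄−θ₃)].
Numerator sine = -0.16849; denominator sine = -0.94552.
Result = 0.1116·9.79·(-0.16849) / (0.2731·(-0.94552)) = +0.7129 rad/s; magnitude 0.7129 rad/s.

0.713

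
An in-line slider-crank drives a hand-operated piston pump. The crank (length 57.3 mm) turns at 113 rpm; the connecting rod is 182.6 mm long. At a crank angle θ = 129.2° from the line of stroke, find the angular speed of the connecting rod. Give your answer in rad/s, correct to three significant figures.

ω = 11.83 rad/s (converted from 113 rpm).
The rod makes angle φ with the slider axis where L sinφ = r sinθ; differentiating, L cosφ·φ̇ = r ω cosθ.
L cosφ = √(L² − r² sin²θ) = 0.17712 m.
|ω_rod| = r ω |cosθ| / √(L² − r² sin²θ) = 0.0573·11.83·0.63203/0.17712 = 2.4196 rad/s.

2.42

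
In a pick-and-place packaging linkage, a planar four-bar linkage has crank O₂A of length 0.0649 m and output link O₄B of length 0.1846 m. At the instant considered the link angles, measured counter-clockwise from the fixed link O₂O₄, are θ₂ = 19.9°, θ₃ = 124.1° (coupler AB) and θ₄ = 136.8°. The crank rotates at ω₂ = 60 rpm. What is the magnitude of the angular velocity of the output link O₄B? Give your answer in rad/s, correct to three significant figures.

ω₂ = 6.283 rad/s (from 60 rpm).
Differentiating the loop-closure r₂e^{iθ₂}+r₃e^{iθ₃}=r₁+r₄e^{iθ₄} gives r₂ω₂e^{iθ₂}+r₃ω₃e^{iθ₃}=r₄ω₄e^{iθ₄}.
Eliminating the other unknown: ω₄ = r₂ω₂ sin(θ₂−θ₃) / [r₄ sin(θ₄−θ₃)].
Numerator sine = -0.96945; denominator sine = +0.21985.
Result = 0.0649·6.283·(-0.96945) / (0.1846·(+0.21985)) = -9.7409 rad/s; magnitude 9.7409 rad/s.

9.74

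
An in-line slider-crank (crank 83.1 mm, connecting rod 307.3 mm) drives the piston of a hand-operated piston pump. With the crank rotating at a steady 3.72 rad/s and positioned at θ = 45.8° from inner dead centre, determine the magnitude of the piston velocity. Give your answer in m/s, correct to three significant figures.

0.264

ω = 3.72 rad/s
For an in-line slider-crank, x = r cosθ + √(L² − r² sin²θ), so v = −rω sinθ·[1 + r cosθ/√(L² − r² sin²θ)].
With r = 0.0831 m, L = 0.3073 m, θ = 45.8°: √(L² − r² sin²θ) = 0.30147 m.
v = −0.0831·3.72·0.71691·[1 + 0.0831·0.69717/0.30147] = -0.26421 m/s.
|v| = 0.26421 m/s.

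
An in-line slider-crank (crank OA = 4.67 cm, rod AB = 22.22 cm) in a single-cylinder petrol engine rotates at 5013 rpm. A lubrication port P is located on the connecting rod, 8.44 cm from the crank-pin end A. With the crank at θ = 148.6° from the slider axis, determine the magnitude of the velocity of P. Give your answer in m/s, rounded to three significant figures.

ω = 525 rad/s.  Crank-pin speed |V_A| = rω = 24.516 m/s, perpendicular to OA.
Rod angle: sinφ = −(r/L) sinθ ⇒ φ = -6.287°; ω_rod = −rω cosθ/√(L²−r²sin²θ) = +94.743 rad/s.
V_P = V_A + ω_rod × AP, with AP = 0.0844 m along the rod.
Components: V_Px = −rω sinθ − a·ω_rod·sinφ = -11.897 m/s;  V_Py = rω cosθ + a·ω_rod·cosφ = -12.977 m/s.
|V_P| = √(V_Px² + V_Py²) = 17.605 m/s.

17.6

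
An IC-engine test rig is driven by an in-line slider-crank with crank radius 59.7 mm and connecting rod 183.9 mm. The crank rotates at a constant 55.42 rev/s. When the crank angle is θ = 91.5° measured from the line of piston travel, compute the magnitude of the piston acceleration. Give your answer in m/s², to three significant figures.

ω = 2π·55.4 = 348.2 rad/s
x(θ) = r cosθ + √(L² − r² sin²θ); with ω constant, a = ω²·d²x/dθ².
d²x/dθ² = −r cosθ − r²(cos2θ)/√u − r⁴ sin²2θ/(4u^{3/2}),  u = L² − r² sin²θ = 0.0302576 m².
Substituting r = 0.0597 m, L = 0.1839 m, θ = 91.5°: d²x/dθ² = +0.022023 m.
a = ω²·d²x/dθ² = (348.2)²·(+0.022023) = +2670.3 m/s²;  |a| = 2670.3 m/s².

2670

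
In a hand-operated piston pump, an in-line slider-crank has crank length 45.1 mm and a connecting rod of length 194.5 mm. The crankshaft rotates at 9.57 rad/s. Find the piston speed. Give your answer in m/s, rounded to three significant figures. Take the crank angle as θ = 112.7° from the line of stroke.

0.362

ω = 9.57 rad/s
For an in-line slider-crank, x = r cosθ + √(L² − r² sin²θ), so v = −rω sinθ·[1 + r cosθ/√(L² − r² sin²θ)].
With r = 0.0451 m, L = 0.1945 m, θ = 112.7°: √(L² − r² sin²θ) = 0.19 m.
v = −0.0451·9.57·0.92254·[1 + 0.0451·-0.38591/0.19] = -0.3617 m/s.
|v| = 0.3617 m/s.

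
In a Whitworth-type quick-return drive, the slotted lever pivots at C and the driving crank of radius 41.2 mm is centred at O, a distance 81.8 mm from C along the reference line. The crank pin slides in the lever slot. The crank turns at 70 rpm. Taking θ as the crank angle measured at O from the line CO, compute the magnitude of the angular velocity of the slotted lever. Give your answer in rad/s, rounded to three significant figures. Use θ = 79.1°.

1.77

ω = 7.33 rad/s (from 70 rpm).
Crank pin A relative to C: A = (d + r cosθ, r sinθ); lever angle φ = atan2(r sinθ, d + r cosθ).
Differentiating tanφ: φ̇ = rω(d cosθ + r)/(d² + r² + 2dr cosθ).
d² + r² + 2dr cosθ = |CA|² = 0.00966324 m²;  d cosθ + r = +0.056668 m.
|ω_lever| = |0.0412·7.33·+0.056668| / 0.00966324 = 1.7711 rad/s.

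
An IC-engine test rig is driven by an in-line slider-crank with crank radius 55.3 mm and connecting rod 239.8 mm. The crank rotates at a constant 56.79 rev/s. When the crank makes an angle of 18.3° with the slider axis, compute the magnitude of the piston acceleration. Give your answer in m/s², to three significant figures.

8000

ω = 2π·56.8 = 356.8 rad/s
x(θ) = r cosθ + √(L² − r² sin²θ); with ω constant, a = ω²·d²x/dθ².
d²x/dθ² = −r cosθ − r²(cos2θ)/√u − r⁴ sin²2θ/(4u^{3/2}),  u = L² − r² sin²θ = 0.0572025 m².
Substituting r = 0.0553 m, L = 0.2398 m, θ = 18.3°: d²x/dθ² = -0.062829 m.
a = ω²·d²x/dθ² = (356.8)²·(-0.062829) = -7999.5 m/s²;  |a| = 7999.5 m/s².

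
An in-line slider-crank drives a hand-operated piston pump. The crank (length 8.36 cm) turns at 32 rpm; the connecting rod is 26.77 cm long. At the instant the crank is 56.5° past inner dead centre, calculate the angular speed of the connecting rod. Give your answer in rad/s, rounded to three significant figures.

ω = 3.351 rad/s (converted from 32 rpm).
The rod makes angle φ with the slider axis where L sinφ = r sinθ; differentiating, L cosφ·φ̇ = r ω cosθ.
L cosφ = √(L² − r² sin²θ) = 0.25846 m.
|ω_rod| = r ω |cosθ| / √(L² − r² sin²θ) = 0.0836·3.351·0.55194/0.25846 = 0.59824 rad/s.

0.598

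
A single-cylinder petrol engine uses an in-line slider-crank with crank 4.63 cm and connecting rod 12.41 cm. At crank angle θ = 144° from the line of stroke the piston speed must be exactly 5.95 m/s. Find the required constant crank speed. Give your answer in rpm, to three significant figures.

3020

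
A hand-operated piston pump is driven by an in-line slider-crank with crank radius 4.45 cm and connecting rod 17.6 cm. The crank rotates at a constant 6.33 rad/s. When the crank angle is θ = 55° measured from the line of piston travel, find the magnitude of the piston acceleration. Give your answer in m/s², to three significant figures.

0.872

ω = 6.33 rad/s
x(θ) = r cosθ + √(L² − r² sin²θ); with ω constant, a = ω²·d²x/dθ².
d²x/dθ² = −r cosθ − r²(cos2θ)/√u − r⁴ sin²2θ/(4u^{3/2}),  u = L² − r² sin²θ = 0.0296472 m².
Substituting r = 0.0445 m, L = 0.176 m, θ = 55°: d²x/dθ² = -0.02176 m.
a = ω²·d²x/dθ² = (6.33)²·(-0.02176) = -0.87191 m/s²;  |a| = 0.87191 m/s².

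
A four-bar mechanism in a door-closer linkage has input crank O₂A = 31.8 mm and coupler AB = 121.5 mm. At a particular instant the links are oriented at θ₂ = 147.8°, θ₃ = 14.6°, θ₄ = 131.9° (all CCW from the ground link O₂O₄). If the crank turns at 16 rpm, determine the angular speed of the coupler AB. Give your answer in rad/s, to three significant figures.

ω₂ = 1.676 rad/s (from 16 rpm).
Differentiating the loop-closure r₂e^{iθ₂}+r₃e^{iθ₃}=r₁+r₄e^{iθ₄} gives r₂ω₂e^{iθ₂}+r₃ω₃e^{iθ₃}=r₄ω₄e^{iθ₄}.
Eliminating the other unknown: ω₃ = r₂ω₂ sin(θ₄−θ₂) / [r₃ sin(θ₃−θ₄)].
Numerator sine = -0.27396; denominator sine = -0.88862.
Result = 0.0318·1.676·(-0.27396) / (0.1215·(-0.88862)) = +0.1352 rad/s; magnitude 0.1352 rad/s.

0.135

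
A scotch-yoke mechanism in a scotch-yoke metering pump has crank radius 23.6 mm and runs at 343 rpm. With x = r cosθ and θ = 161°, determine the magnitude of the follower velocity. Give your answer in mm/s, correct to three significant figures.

ω = 35.92 rad/s (from 343 rpm).
x = r cosθ ⇒ ẋ = −rω sinθ.
|v| = rω|sinθ| = 0.0236·35.92·|sin 161°| = 0.27598 m/s = 275.98 mm/s.

276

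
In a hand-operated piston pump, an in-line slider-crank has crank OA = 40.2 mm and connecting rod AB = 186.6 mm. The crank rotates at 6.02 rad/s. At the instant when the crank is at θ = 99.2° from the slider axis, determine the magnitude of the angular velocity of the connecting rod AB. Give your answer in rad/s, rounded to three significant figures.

0.212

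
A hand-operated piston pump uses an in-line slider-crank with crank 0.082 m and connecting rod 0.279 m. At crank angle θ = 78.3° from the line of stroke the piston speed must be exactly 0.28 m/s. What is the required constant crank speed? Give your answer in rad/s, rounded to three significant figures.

3.28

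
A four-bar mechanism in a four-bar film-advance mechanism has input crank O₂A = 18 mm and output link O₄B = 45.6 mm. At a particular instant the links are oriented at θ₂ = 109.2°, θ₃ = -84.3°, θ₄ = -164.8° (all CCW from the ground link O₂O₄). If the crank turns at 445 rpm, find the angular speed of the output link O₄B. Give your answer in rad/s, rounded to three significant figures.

ω₂ = 46.6 rad/s (from 445 rpm).
Differentiating the loop-closure r₂e^{iθ₂}+r₃e^{iθ₃}=r₁+r₄e^{iθ₄} gives r₂ω₂e^{iθ₂}+r₃ω₃e^{iθ₃}=r₄ω₄e^{iθ₄}.
Eliminating the other unknown: ω₄ = r₂ω₂ sin(θ₂−θ₃) / [r₄ sin(θ₄−θ₃)].
Numerator sine = -0.23345; denominator sine = -0.98629.
Result = 0.018·46.6·(-0.23345) / (0.0456·(-0.98629)) = +4.3539 rad/s; magnitude 4.3539 rad/s.

4.35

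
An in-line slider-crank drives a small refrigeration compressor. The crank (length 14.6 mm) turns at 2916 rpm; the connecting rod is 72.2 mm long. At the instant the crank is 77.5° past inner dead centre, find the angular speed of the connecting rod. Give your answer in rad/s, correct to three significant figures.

ω = 305.4 rad/s (converted from 2916 rpm).
The rod makes angle φ with the slider axis where L sinφ = r sinθ; differentiating, L cosφ·φ̇ = r ω cosθ.
L cosφ = √(L² − r² sin²θ) = 0.070779 m.
|ω_rod| = r ω |cosθ| / √(L² − r² sin²θ) = 0.0146·305.4·0.21644/0.070779 = 13.633 rad/s.

13.6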